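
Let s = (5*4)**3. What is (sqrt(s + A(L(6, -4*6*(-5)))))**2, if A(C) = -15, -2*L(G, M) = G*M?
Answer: 7985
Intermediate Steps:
L(G, M) = -G*M/2
s = 8000 (s = 20**3 = 8000)
(sqrt(s + A(L(6, -4*6*(-5)))))**2 = (sqrt(8000 - 15))**2 = (sqrt(7985))**2 = 7985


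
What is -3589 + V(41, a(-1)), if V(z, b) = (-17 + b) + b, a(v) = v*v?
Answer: -3604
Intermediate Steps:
a(v) = v**2
V(z, b) = -17 + 2*b
-3589 + V(41, a(-1)) = -3589 + (-17 + 2*(-1)**2) = -3589 + (-17 + 2*1) = -3589 + (-17 + 2) = -3589 - 15 = -3604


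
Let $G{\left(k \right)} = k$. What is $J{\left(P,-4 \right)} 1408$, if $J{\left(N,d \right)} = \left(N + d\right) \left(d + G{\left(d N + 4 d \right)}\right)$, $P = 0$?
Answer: $112640$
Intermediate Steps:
$J{\left(N,d \right)} = \left(N + d\right) \left(5 d + N d\right)$ ($J{\left(N,d \right)} = \left(N + d\right) \left(d + \left(d N + 4 d\right)\right) = \left(N + d\right) \left(d + \left(N d + 4 d\right)\right) = \left(N + d\right) \left(d + \left(4 d + N d\right)\right) = \left(N + d\right) \left(5 d + N d\right)$)
$J{\left(P,-4 \right)} 1408 = - 4 \left(0 - 4 + 0 \left(4 + 0\right) - 4 \left(4 + 0\right)\right) 1408 = - 4 \left(0 - 4 + 0 \cdot 4 - 16\right) 1408 = - 4 \left(0 - 4 + 0 - 16\right) 1408 = \left(-4\right) \left(-20\right) 1408 = 80 \cdot 1408 = 112640$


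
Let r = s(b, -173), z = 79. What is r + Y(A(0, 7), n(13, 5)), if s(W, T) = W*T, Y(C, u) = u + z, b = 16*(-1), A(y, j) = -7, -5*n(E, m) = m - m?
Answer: 2847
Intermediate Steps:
n(E, m) = 0 (n(E, m) = -(m - m)/5 = -⅕*0 = 0)
b = -16
Y(C, u) = 79 + u (Y(C, u) = u + 79 = 79 + u)
s(W, T) = T*W
r = 2768 (r = -173*(-16) = 2768)
r + Y(A(0, 7), n(13, 5)) = 2768 + (79 + 0) = 2768 + 79 = 2847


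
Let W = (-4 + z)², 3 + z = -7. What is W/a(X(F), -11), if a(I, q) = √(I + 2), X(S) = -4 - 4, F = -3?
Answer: -98*I*√6/3 ≈ -80.017*I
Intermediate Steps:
z = -10 (z = -3 - 7 = -10)
X(S) = -8
a(I, q) = √(2 + I)
W = 196 (W = (-4 - 10)² = (-14)² = 196)
W/a(X(F), -11) = 196/(√(2 - 8)) = 196/(√(-6)) = 196/((I*√6)) = 196*(-I*√6/6) = -98*I*√6/3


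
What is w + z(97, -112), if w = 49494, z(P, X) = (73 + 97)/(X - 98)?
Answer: 1039357/21 ≈ 49493.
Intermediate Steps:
z(P, X) = 170/(-98 + X)
w + z(97, -112) = 49494 + 170/(-98 - 112) = 49494 + 170/(-210) = 49494 + 170*(-1/210) = 49494 - 17/21 = 1039357/21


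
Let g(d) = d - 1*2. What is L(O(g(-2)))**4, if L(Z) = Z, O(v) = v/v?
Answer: 1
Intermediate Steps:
g(d) = -2 + d (g(d) = d - 2 = -2 + d)
O(v) = 1
L(O(g(-2)))**4 = 1**4 = 1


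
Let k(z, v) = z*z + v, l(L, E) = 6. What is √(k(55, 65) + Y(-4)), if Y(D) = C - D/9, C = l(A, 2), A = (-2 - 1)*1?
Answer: 2*√6967/3 ≈ 55.646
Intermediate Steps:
A = -3 (A = -3*1 = -3)
C = 6
k(z, v) = v + z² (k(z, v) = z² + v = v + z²)
Y(D) = 6 - D/9
√(k(55, 65) + Y(-4)) = √((65 + 55²) + (6 - ⅑*(-4))) = √((65 + 3025) + (6 + 4/9)) = √(3090 + 58/9) = √(27868/9) = 2*√6967/3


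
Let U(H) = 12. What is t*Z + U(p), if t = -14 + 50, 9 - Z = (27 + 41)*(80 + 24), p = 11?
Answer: -254256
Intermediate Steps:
Z = -7063 (Z = 9 - (27 + 41)*(80 + 24) = 9 - 68*104 = 9 - 1*7072 = 9 - 7072 = -7063)
t = 36
t*Z + U(p) = 36*(-7063) + 12 = -254268 + 12 = -254256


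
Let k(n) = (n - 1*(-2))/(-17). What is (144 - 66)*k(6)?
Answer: -624/17 ≈ -36.706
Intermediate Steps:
k(n) = -2/17 - n/17 (k(n) = (n + 2)*(-1/17) = (2 + n)*(-1/17) = -2/17 - n/17)
(144 - 66)*k(6) = (144 - 66)*(-2/17 - 1/17*6) = 78*(-2/17 - 6/17) = 78*(-8/17) = -624/17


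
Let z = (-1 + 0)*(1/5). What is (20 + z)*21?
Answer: 2079/5 ≈ 415.80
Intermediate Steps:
z = -⅕ (z = -1/5 = -1*⅕ = -⅕ ≈ -0.20000)
(20 + z)*21 = (20 - ⅕)*21 = (99/5)*21 = 2079/5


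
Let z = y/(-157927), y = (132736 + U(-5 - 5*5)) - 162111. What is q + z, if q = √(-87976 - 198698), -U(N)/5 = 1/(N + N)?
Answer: 50357/270732 + I*√286674 ≈ 0.186 + 535.42*I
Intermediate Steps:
U(N) = -5/(2*N) (U(N) = -5/(N + N) = -5*1/(2*N) = -5/(2*N))
y = -352499/12 (y = (132736 - 5/(2*(-5 - 5*5))) - 162111 = (132736 - 5/(2*(-5 - 25))) - 162111 = (132736 - 5/2/(-30)) - 162111 = (132736 - 5/2*(-1/30)) - 162111 = (132736 + 1/12) - 162111 = 1592833/12 - 162111 = -352499/12 ≈ -29375.)
q = I*√286674 (q = √(-286674) = I*√286674 ≈ 535.42*I)
z = 50357/270732 (z = -352499/12/(-157927) = -352499/12*(-1/157927) = 50357/270732 ≈ 0.18600)
q + z = I*√286674 + 50357/270732 = 50357/270732 + I*√286674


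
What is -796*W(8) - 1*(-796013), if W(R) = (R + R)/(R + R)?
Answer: 795217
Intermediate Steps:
W(R) = 1 (W(R) = (2*R)/((2*R)) = (2*R)*(1/(2*R)) = 1)
-796*W(8) - 1*(-796013) = -796*1 - 1*(-796013) = -796 + 796013 = 795217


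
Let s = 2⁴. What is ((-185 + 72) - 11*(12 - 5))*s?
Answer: -3040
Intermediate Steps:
s = 16
((-185 + 72) - 11*(12 - 5))*s = ((-185 + 72) - 11*(12 - 5))*16 = (-113 - 11*7)*16 = (-113 - 77)*16 = -190*16 = -3040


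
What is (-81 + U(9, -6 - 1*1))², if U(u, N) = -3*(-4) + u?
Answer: 3600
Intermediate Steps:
U(u, N) = 12 + u
(-81 + U(9, -6 - 1*1))² = (-81 + (12 + 9))² = (-81 + 21)² = (-60)² = 3600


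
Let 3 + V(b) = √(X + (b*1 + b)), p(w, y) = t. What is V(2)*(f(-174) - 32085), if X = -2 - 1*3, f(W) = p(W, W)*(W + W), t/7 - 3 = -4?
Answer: 88947 - 29649*I ≈ 88947.0 - 29649.0*I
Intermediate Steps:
t = -7 (t = 21 + 7*(-4) = 21 - 28 = -7)
p(w, y) = -7
f(W) = -14*W (f(W) = -7*(W + W) = -14*W)
X = -5 (X = -2 - 3 = -5)
V(b) = -3 + √(-5 + 2*b) (V(b) = -3 + √(-5 + (b*1 + b)) = -3 + √(-5 + (b + b)) = -3 + √(-5 + 2*b))
V(2)*(f(-174) - 32085) = (-3 + √(-5 + 2*2))*(-14*(-174) - 32085) = (-3 + √(-5 + 4))*(2436 - 32085) = (-3 + √(-1))*(-29649) = (-3 + I)*(-29649) = 88947 - 29649*I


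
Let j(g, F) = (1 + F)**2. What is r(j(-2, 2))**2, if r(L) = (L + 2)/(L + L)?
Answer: 121/324 ≈ 0.37346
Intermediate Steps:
r(L) = (2 + L)/(2*L) (r(L) = (2 + L)/((2*L)) = (2 + L)*(1/(2*L)) = (2 + L)/(2*L))
r(j(-2, 2))**2 = ((2 + (1 + 2)**2)/(2*((1 + 2)**2)))**2 = ((2 + 3**2)/(2*(3**2)))**2 = ((1/2)*(2 + 9)/9)**2 = ((1/2)*(1/9)*11)**2 = (11/18)**2 = 121/324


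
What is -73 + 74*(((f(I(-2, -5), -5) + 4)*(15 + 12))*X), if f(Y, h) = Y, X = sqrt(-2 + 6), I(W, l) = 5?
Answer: 35891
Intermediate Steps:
X = 2 (X = sqrt(4) = 2)
-73 + 74*(((f(I(-2, -5), -5) + 4)*(15 + 12))*X) = -73 + 74*(((5 + 4)*(15 + 12))*2) = -73 + 74*((9*27)*2) = -73 + 74*(243*2) = -73 + 74*486 = -73 + 35964 = 35891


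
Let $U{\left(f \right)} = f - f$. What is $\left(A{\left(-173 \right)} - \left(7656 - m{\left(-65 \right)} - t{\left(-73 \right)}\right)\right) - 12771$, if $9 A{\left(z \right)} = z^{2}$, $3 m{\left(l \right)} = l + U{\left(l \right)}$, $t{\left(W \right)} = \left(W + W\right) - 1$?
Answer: $- \frac{155432}{9} \approx -17270.0$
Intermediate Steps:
$U{\left(f \right)} = 0$
$t{\left(W \right)} = -1 + 2 W$ ($t{\left(W \right)} = 2 W - 1 = -1 + 2 W$)
$m{\left(l \right)} = \frac{l}{3}$ ($m{\left(l \right)} = \frac{l + 0}{3} = \frac{l}{3}$)
$A{\left(z \right)} = \frac{z^{2}}{9}$
$\left(A{\left(-173 \right)} - \left(7656 - m{\left(-65 \right)} - t{\left(-73 \right)}\right)\right) - 12771 = \left(\frac{\left(-173\right)^{2}}{9} + \left(\left(\frac{1}{3} \left(-65\right) + \left(-1 + 2 \left(-73\right)\right)\right) - 7656\right)\right) - 12771 = \left(\frac{1}{9} \cdot 29929 - \frac{23474}{3}\right) - 12771 = \left(\frac{29929}{9} - \frac{23474}{3}\right) - 12771 = - \frac{40493}{9} - 12771 = - \frac{155432}{9}$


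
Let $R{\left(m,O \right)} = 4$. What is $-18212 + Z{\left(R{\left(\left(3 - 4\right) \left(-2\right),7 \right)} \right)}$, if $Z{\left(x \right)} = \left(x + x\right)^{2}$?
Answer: $-18148$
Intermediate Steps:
$Z{\left(x \right)} = 4 x^{2}$ ($Z{\left(x \right)} = \left(2 x\right)^{2} = 4 x^{2}$)
$-18212 + Z{\left(R{\left(\left(3 - 4\right) \left(-2\right),7 \right)} \right)} = -18212 + 4 \cdot 4^{2} = -18212 + 4 \cdot 16 = -18212 + 64 = -18148$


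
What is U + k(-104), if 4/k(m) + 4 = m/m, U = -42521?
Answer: -127567/3 ≈ -42522.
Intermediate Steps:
k(m) = -4/3 (k(m) = 4/(-4 + m/m) = 4/(-4 + 1) = 4/(-3) = 4*(-1/3) = -4/3)
U + k(-104) = -42521 - 4/3 = -127567/3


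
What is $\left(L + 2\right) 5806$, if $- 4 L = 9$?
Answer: $- \frac{2903}{2} \approx -1451.5$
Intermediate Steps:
$L = - \frac{9}{4}$ ($L = \left(- \frac{1}{4}\right) 9 = - \frac{9}{4} \approx -2.25$)
$\left(L + 2\right) 5806 = \left(- \frac{9}{4} + 2\right) 5806 = \left(- \frac{1}{4}\right) 5806 = - \frac{2903}{2}$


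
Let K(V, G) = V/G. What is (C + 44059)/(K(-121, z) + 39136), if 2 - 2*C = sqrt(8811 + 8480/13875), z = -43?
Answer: 1894580/1682969 - 43*sqrt(2714196531)/1868095590 ≈ 1.1245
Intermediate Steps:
C = 1 - sqrt(2714196531)/1110 (C = 1 - sqrt(8811 + 8480/13875)/2 = 1 - sqrt(8811 + 8480*(1/13875))/2 = 1 - sqrt(8811 + 1696/2775)/2 = 1 - sqrt(2714196531)/1110 ≈ -45.935)
(C + 44059)/(K(-121, z) + 39136) = ((1 - sqrt(2714196531)/1110) + 44059)/(-121/(-43) + 39136) = (44060 - sqrt(2714196531)/1110)/(-121*(-1/43) + 39136) = (44060 - sqrt(2714196531)/1110)/(121/43 + 39136) = (44060 - sqrt(2714196531)/1110)/(1682969/43) = (44060 - sqrt(2714196531)/1110)*(43/1682969) = 1894580/1682969 - 43*sqrt(2714196531)/1868095590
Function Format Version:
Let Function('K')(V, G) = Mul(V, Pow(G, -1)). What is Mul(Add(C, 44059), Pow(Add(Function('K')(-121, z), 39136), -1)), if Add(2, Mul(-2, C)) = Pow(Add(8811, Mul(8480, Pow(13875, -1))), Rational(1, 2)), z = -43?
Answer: Add(Rational(1894580, 1682969), Mul(Rational(-43, 1868095590), Pow(2714196531, Rational(1, 2)))) ≈ 1.1245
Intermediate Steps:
C = Add(1, Mul(Rational(-1, 1110), Pow(2714196531, Rational(1, 2)))) (C = Add(1, Mul(Rational(-1, 2), Pow(Add(8811, Mul(8480, Pow(13875, -1))), Rational(1, 2)))) = Add(1, Mul(Rational(-1, 2), Pow(Add(8811, Mul(8480, Rational(1, 13875))), Rational(1, 2)))) = Add(1, Mul(Rational(-1, 2), Pow(Add(8811, Rational(1696, 2775)), Rational(1, 2)))) = Add(1, Mul(Rational(-1, 2), Pow(Rational(24452221, 2775), Rational(1, 2)))) = Add(1, Mul(Rational(-1, 2), Mul(Rational(1, 555), Pow(2714196531, Rational(1, 2))))) = Add(1, Mul(Rational(-1, 1110), Pow(2714196531, Rational(1, 2)))) ≈ -45.935)
Mul(Add(C, 44059), Pow(Add(Function('K')(-121, z), 39136), -1)) = Mul(Add(Add(1, Mul(Rational(-1, 1110), Pow(2714196531, Rational(1, 2)))), 44059), Pow(Add(Mul(-121, Pow(-43, -1)), 39136), -1)) = Mul(Add(44060, Mul(Rational(-1, 1110), Pow(2714196531, Rational(1, 2)))), Pow(Add(Mul(-121, Rational(-1, 43)), 39136), -1)) = Mul(Add(44060, Mul(Rational(-1, 1110), Pow(2714196531, Rational(1, 2)))), Pow(Add(Rational(121, 43), 39136), -1)) = Mul(Add(44060, Mul(Rational(-1, 1110), Pow(2714196531, Rational(1, 2)))), Pow(Rational(1682969, 43), -1)) = Mul(Add(44060, Mul(Rational(-1, 1110), Pow(2714196531, Rational(1, 2)))), Rational(43, 1682969)) = Add(Rational(1894580, 1682969), Mul(Rational(-43, 1868095590), Pow(2714196531, Rational(1, 2))))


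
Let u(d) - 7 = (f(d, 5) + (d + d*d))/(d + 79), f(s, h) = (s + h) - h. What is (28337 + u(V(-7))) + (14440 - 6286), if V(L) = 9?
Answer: 291993/8 ≈ 36499.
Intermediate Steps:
f(s, h) = s (f(s, h) = (h + s) - h = s)
u(d) = 7 + (d² + 2*d)/(79 + d) (u(d) = 7 + (d + (d + d*d))/(d + 79) = 7 + (d + (d + d²))/(79 + d) = 7 + (d² + 2*d)/(79 + d))
(28337 + u(V(-7))) + (14440 - 6286) = (28337 + (553 + 9² + 9*9)/(79 + 9)) + (14440 - 6286) = (28337 + (553 + 81 + 81)/88) + 8154 = (28337 + (1/88)*715) + 8154 = (28337 + 65/8) + 8154 = 226761/8 + 8154 = 291993/8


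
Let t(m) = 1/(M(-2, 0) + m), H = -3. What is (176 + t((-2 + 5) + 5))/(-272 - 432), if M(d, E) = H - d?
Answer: -1233/4928 ≈ -0.25020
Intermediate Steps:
M(d, E) = -3 - d
t(m) = 1/(-1 + m) (t(m) = 1/((-3 - 1*(-2)) + m) = 1/((-3 + 2) + m) = 1/(-1 + m))
(176 + t((-2 + 5) + 5))/(-272 - 432) = (176 + 1/(-1 + ((-2 + 5) + 5)))/(-272 - 432) = (176 + 1/(-1 + (3 + 5)))/(-704) = (176 + 1/(-1 + 8))*(-1/704) = (176 + 1/7)*(-1/704) = (176 + ⅐)*(-1/704) = (1233/7)*(-1/704) = -1233/4928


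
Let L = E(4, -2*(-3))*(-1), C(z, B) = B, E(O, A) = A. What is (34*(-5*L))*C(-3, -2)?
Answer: -2040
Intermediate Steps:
L = -6 (L = -2*(-3)*(-1) = 6*(-1) = -6)
(34*(-5*L))*C(-3, -2) = (34*(-5*(-6)))*(-2) = (34*30)*(-2) = 1020*(-2) = -2040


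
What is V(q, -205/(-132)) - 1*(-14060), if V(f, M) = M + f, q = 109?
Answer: 1870513/132 ≈ 14171.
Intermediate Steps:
V(q, -205/(-132)) - 1*(-14060) = (-205/(-132) + 109) - 1*(-14060) = (-205*(-1/132) + 109) + 14060 = (205/132 + 109) + 14060 = 14593/132 + 14060 = 1870513/132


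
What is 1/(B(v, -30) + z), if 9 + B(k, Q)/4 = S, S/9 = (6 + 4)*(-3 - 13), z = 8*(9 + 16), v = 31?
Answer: -1/5596 ≈ -0.00017870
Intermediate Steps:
z = 200 (z = 8*25 = 200)
S = -1440 (S = 9*((6 + 4)*(-3 - 13)) = 9*(10*(-16)) = 9*(-160) = -1440)
B(k, Q) = -5796 (B(k, Q) = -36 + 4*(-1440) = -36 - 5760 = -5796)
1/(B(v, -30) + z) = 1/(-5796 + 200) = 1/(-5596) = -1/5596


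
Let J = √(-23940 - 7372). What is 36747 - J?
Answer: 36747 - 4*I*√1957 ≈ 36747.0 - 176.95*I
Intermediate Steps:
J = 4*I*√1957 (J = √(-31312) = 4*I*√1957 ≈ 176.95*I)
36747 - J = 36747 - 4*I*√1957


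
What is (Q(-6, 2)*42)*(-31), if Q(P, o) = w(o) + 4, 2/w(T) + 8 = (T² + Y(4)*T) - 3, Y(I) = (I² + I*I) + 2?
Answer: -320292/61 ≈ -5250.7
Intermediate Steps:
Y(I) = 2 + 2*I² (Y(I) = (I² + I²) + 2 = 2*I² + 2 = 2 + 2*I²)
w(T) = 2/(-11 + T² + 34*T) (w(T) = 2/(-8 + ((T² + (2 + 2*4²)*T) - 3)) = 2/(-8 + ((T² + (2 + 2*16)*T) - 3)) = 2/(-8 + ((T² + (2 + 32)*T) - 3)) = 2/(-8 + ((T² + 34*T) - 3)) = 2/(-8 + (-3 + T² + 34*T)) = 2/(-11 + T² + 34*T))
Q(P, o) = 4 + 2/(-11 + o² + 34*o) (Q(P, o) = 2/(-11 + o² + 34*o) + 4 = 4 + 2/(-11 + o² + 34*o))
(Q(-6, 2)*42)*(-31) = ((2*(-21 + 2*2² + 68*2)/(-11 + 2² + 34*2))*42)*(-31) = ((2*(-21 + 2*4 + 136)/(-11 + 4 + 68))*42)*(-31) = ((2*(-21 + 8 + 136)/61)*42)*(-31) = ((2*(1/61)*123)*42)*(-31) = ((246/61)*42)*(-31) = (10332/61)*(-31) = -320292/61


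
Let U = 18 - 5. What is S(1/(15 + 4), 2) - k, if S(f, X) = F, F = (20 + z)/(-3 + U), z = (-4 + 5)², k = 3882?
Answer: -38799/10 ≈ -3879.9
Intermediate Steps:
U = 13
z = 1 (z = 1² = 1)
F = 21/10 (F = (20 + 1)/(-3 + 13) = 21/10 ≈ 2.1000)
S(f, X) = 21/10
S(1/(15 + 4), 2) - k = 21/10 - 1*3882 = 21/10 - 3882 = -38799/10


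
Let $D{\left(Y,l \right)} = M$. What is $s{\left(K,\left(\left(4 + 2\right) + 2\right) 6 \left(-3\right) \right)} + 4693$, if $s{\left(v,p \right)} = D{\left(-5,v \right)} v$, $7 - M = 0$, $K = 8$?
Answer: $4749$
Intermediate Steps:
$M = 7$ ($M = 7 - 0 = 7 + 0 = 7$)
$D{\left(Y,l \right)} = 7$
$s{\left(v,p \right)} = 7 v$
$s{\left(K,\left(\left(4 + 2\right) + 2\right) 6 \left(-3\right) \right)} + 4693 = 7 \cdot 8 + 4693 = 56 + 4693 = 4749$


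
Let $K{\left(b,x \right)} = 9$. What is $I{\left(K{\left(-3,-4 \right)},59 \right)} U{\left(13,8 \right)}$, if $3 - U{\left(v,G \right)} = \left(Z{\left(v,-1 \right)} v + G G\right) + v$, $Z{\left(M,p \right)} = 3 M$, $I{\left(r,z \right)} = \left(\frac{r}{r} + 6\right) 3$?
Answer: $-12201$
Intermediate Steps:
$I{\left(r,z \right)} = 21$ ($I{\left(r,z \right)} = \left(1 + 6\right) 3 = 7 \cdot 3 = 21$)
$U{\left(v,G \right)} = 3 - v - G^{2} - 3 v^{2}$ ($U{\left(v,G \right)} = 3 - \left(\left(3 v v + G G\right) + v\right) = 3 - \left(\left(3 v^{2} + G^{2}\right) + v\right) = 3 - \left(\left(G^{2} + 3 v^{2}\right) + v\right) = 3 - \left(v + G^{2} + 3 v^{2}\right) = 3 - v - G^{2} - 3 v^{2}$)
$I{\left(K{\left(-3,-4 \right)},59 \right)} U{\left(13,8 \right)} = 21 \left(3 - 13 - 8^{2} - 3 \cdot 13^{2}\right) = 21 \left(3 - 13 - 64 - 507\right) = 21 \left(-581\right) = -12201$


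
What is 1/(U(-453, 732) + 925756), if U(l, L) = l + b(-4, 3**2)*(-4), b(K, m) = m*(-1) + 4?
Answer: 1/925323 ≈ 1.0807e-6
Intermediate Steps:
b(K, m) = 4 - m (b(K, m) = -m + 4 = 4 - m)
U(l, L) = 20 + l (U(l, L) = l + (4 - 1*3**2)*(-4) = l + (4 - 1*9)*(-4) = l + (4 - 9)*(-4) = l - 5*(-4) = l + 20 = 20 + l)
1/(U(-453, 732) + 925756) = 1/((20 - 453) + 925756) = 1/(-433 + 925756) = 1/925323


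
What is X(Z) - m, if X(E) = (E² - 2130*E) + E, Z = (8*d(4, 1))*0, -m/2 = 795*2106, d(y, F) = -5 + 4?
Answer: 3348540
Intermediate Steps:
d(y, F) = -1
m = -3348540 (m = -1590*2106 = -2*1674270 = -3348540)
Z = 0 (Z = (8*(-1))*0 = -8*0 = 0)
X(E) = E² - 2129*E
X(Z) - m = 0*(-2129 + 0) - 1*(-3348540) = 0*(-2129) + 3348540 = 0 + 3348540 = 3348540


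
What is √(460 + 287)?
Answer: 3*√83 ≈ 27.331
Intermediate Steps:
√(460 + 287) = √747 = 3*√83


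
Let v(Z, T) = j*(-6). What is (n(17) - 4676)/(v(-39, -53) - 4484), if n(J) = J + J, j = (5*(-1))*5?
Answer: 211/197 ≈ 1.0711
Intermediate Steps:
j = -25 (j = -5*5 = -25)
v(Z, T) = 150 (v(Z, T) = -25*(-6) = 150)
n(J) = 2*J
(n(17) - 4676)/(v(-39, -53) - 4484) = (2*17 - 4676)/(150 - 4484) = (34 - 4676)/(-4334) = -4642*(-1/4334) = 211/197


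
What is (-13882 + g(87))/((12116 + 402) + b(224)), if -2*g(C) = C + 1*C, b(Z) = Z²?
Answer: -13969/62694 ≈ -0.22281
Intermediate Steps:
g(C) = -C (g(C) = -(C + 1*C)/2 = -(C + C)/2 = -C)
(-13882 + g(87))/((12116 + 402) + b(224)) = (-13882 - 1*87)/((12116 + 402) + 224²) = (-13882 - 87)/(12518 + 50176) = -13969/62694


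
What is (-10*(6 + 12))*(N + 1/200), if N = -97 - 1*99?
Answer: 352791/10 ≈ 35279.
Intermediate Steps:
N = -196 (N = -97 - 99 = -196)
(-10*(6 + 12))*(N + 1/200) = (-10*(6 + 12))*(-196 + 1/200) = (-10*18)*(-196 + 1/200) = -180*(-39199/200) = 352791/10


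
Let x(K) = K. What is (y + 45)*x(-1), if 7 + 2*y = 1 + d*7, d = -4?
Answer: -28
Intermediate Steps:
y = -17 (y = -7/2 + (1 - 4*7)/2 = -7/2 + (1 - 28)/2 = -7/2 + (1/2)*(-27) = -7/2 - 27/2 = -17)
(y + 45)*x(-1) = (-17 + 45)*(-1) = 28*(-1) = -28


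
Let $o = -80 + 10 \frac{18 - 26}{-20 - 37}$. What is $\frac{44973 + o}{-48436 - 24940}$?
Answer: $- \frac{2558981}{4182432} \approx -0.61184$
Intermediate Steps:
$o = - \frac{4480}{57}$ ($o = -80 + 10 \left(- \frac{8}{-57}\right) = -80 + 10 \left(\left(-8\right) \left(- \frac{1}{57}\right)\right) = -80 + 10 \cdot \frac{8}{57} = -80 + \frac{80}{57} = - \frac{4480}{57} \approx -78.596$)
$\frac{44973 + o}{-48436 - 24940} = \frac{44973 - \frac{4480}{57}}{-48436 - 24940} = \frac{2558981}{57 \left(-73376\right)} = \frac{2558981}{57} \left(- \frac{1}{73376}\right) = - \frac{2558981}{4182432}$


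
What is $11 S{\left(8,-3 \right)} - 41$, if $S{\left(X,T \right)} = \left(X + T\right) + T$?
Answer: $-19$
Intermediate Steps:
$S{\left(X,T \right)} = X + 2 T$ ($S{\left(X,T \right)} = \left(T + X\right) + T = X + 2 T$)
$11 S{\left(8,-3 \right)} - 41 = 11 \left(8 + 2 \left(-3\right)\right) - 41 = 11 \left(8 - 6\right) - 41 = 11 \cdot 2 - 41 = 22 - 41 = -19$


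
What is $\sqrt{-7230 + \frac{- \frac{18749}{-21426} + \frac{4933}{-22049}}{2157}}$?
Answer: $\frac{i \sqrt{834172860245271982355760394}}{339671327406} \approx 85.029 i$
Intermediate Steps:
$\sqrt{-7230 + \frac{- \frac{18749}{-21426} + \frac{4933}{-22049}}{2157}} = \sqrt{-7230 + \left(\left(-18749\right) \left(- \frac{1}{21426}\right) + 4933 \left(- \frac{1}{22049}\right)\right) \frac{1}{2157}} = \sqrt{-7230 + \left(\frac{18749}{21426} - \frac{4933}{22049}\right) \frac{1}{2157}} = \sqrt{-7230 + \frac{307702243}{472421874} \cdot \frac{1}{2157}} = \sqrt{-7230 + \frac{307702243}{1019013982218}} = \sqrt{- \frac{7367470783733897}{1019013982218}} = \frac{i \sqrt{834172860245271982355760394}}{339671327406}$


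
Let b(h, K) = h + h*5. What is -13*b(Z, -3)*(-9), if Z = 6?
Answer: 4212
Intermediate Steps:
b(h, K) = 6*h (b(h, K) = h + 5*h = 6*h)
-13*b(Z, -3)*(-9) = -78*6*(-9) = -13*36*(-9) = -468*(-9) = 4212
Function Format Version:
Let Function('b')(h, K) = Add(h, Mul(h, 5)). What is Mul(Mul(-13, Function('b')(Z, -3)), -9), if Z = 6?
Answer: 4212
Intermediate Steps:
Function('b')(h, K) = Mul(6, h) (Function('b')(h, K) = Add(h, Mul(5, h)) = Mul(6, h))
Mul(Mul(-13, Function('b')(Z, -3)), -9) = Mul(Mul(-13, Mul(6, 6)), -9) = Mul(Mul(-13, 36), -9) = Mul(-468, -9) = 4212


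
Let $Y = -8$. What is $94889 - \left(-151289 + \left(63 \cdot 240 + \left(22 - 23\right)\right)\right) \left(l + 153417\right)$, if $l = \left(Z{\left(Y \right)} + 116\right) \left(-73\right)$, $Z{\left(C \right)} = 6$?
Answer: $19678157759$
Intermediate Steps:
$l = -8906$ ($l = \left(6 + 116\right) \left(-73\right) = 122 \left(-73\right) = -8906$)
$94889 - \left(-151289 + \left(63 \cdot 240 + \left(22 - 23\right)\right)\right) \left(l + 153417\right) = 94889 - \left(-151289 + \left(63 \cdot 240 + \left(22 - 23\right)\right)\right) \left(-8906 + 153417\right) = 94889 - \left(-151289 + \left(15120 + \left(22 - 23\right)\right)\right) 144511 = 94889 - \left(-151289 + \left(15120 - 1\right)\right) 144511 = 94889 - \left(-151289 + 15119\right) 144511 = 94889 - \left(-136170\right) 144511 = 94889 - -19678062870 = 94889 + 19678062870 = 19678157759$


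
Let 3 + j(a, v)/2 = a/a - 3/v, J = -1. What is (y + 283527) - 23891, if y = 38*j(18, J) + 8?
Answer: 259720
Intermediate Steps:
j(a, v) = -4 - 6/v (j(a, v) = -6 + 2*(a/a - 3/v) = -6 + 2*(1 - 3/v) = -6 + (2 - 6/v) = -4 - 6/v)
y = 84 (y = 38*(-4 - 6/(-1)) + 8 = 38*(-4 - 6*(-1)) + 8 = 38*(-4 + 6) + 8 = 38*2 + 8 = 76 + 8 = 84)
(y + 283527) - 23891 = (84 + 283527) - 23891 = 283611 - 23891 = 259720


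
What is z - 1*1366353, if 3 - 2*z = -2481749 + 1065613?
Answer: -1316567/2 ≈ -6.5828e+5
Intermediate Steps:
z = 1416139/2 (z = 3/2 - (-2481749 + 1065613)/2 = 3/2 - ½*(-1416136) = 3/2 + 708068 = 1416139/2 ≈ 7.0807e+5)
z - 1*1366353 = 1416139/2 - 1*1366353 = 1416139/2 - 1366353 = -1316567/2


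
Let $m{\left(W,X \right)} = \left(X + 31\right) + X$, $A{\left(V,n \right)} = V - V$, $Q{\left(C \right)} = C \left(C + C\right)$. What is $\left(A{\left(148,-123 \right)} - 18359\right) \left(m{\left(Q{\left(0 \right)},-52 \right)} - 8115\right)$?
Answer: $150323492$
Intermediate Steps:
$Q{\left(C \right)} = 2 C^{2}$ ($Q{\left(C \right)} = C 2 C = 2 C^{2}$)
$A{\left(V,n \right)} = 0$
$m{\left(W,X \right)} = 31 + 2 X$ ($m{\left(W,X \right)} = \left(31 + X\right) + X = 31 + 2 X$)
$\left(A{\left(148,-123 \right)} - 18359\right) \left(m{\left(Q{\left(0 \right)},-52 \right)} - 8115\right) = \left(0 - 18359\right) \left(\left(31 + 2 \left(-52\right)\right) - 8115\right) = - 18359 \left(\left(31 - 104\right) - 8115\right) = - 18359 \left(-73 - 8115\right) = \left(-18359\right) \left(-8188\right) = 150323492$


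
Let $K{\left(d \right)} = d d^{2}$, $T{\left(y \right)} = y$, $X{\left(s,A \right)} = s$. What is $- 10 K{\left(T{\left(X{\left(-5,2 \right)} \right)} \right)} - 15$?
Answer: $1235$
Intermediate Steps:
$K{\left(d \right)} = d^{3}$
$- 10 K{\left(T{\left(X{\left(-5,2 \right)} \right)} \right)} - 15 = - 10 \left(-5\right)^{3} - 15 = \left(-10\right) \left(-125\right) - 15 = 1250 - 15 = 1235$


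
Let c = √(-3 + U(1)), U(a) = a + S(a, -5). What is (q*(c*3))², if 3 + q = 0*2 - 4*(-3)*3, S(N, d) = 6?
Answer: 39204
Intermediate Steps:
U(a) = 6 + a (U(a) = a + 6 = 6 + a)
c = 2 (c = √(-3 + (6 + 1)) = √(-3 + 7) = √4 = 2)
q = 33 (q = -3 + (0*2 - 4*(-3)*3) = -3 + (0 + 12*3) = -3 + (0 + 36) = -3 + 36 = 33)
(q*(c*3))² = (33*(2*3))² = (33*6)² = 198² = 39204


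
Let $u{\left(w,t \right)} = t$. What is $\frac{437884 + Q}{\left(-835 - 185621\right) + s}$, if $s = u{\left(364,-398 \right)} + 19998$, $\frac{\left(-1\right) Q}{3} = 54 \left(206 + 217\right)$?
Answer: $- \frac{184679}{83428} \approx -2.2136$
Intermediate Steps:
$Q = -68526$ ($Q = - 3 \cdot 54 \left(206 + 217\right) = - 3 \cdot 54 \cdot 423 = \left(-3\right) 22842 = -68526$)
$s = 19600$ ($s = -398 + 19998 = 19600$)
$\frac{437884 + Q}{\left(-835 - 185621\right) + s} = \frac{437884 - 68526}{\left(-835 - 185621\right) + 19600} = \frac{369358}{-186456 + 19600} = \frac{369358}{-166856} = 369358 \left(- \frac{1}{166856}\right) = - \frac{184679}{83428}$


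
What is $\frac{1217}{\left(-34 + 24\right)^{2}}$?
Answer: $\frac{1217}{100} \approx 12.17$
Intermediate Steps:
$\frac{1217}{\left(-34 + 24\right)^{2}} = \frac{1217}{\left(-10\right)^{2}} = \frac{1217}{100}$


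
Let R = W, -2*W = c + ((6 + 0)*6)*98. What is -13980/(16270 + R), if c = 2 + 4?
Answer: -13980/14503 ≈ -0.96394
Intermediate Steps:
c = 6
W = -1767 (W = -(6 + ((6 + 0)*6)*98)/2 = -(6 + (6*6)*98)/2 = -(6 + 36*98)/2 = -(6 + 3528)/2 = -1/2*3534 = -1767)
R = -1767
-13980/(16270 + R) = -13980/(16270 - 1767) = -13980/14503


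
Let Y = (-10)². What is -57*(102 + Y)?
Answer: -11514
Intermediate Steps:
Y = 100
-57*(102 + Y) = -57*(102 + 100) = -57*202 = -11514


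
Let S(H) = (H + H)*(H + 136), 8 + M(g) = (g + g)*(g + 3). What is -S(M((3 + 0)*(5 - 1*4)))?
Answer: -9184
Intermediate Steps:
M(g) = -8 + 2*g*(3 + g) (M(g) = -8 + (g + g)*(g + 3) = -8 + (2*g)*(3 + g) = -8 + 2*g*(3 + g))
S(H) = 2*H*(136 + H) (S(H) = (2*H)*(136 + H) = 2*H*(136 + H))
-S(M((3 + 0)*(5 - 1*4))) = -2*(-8 + 2*((3 + 0)*(5 - 1*4))**2 + 6*((3 + 0)*(5 - 1*4)))*(136 + (-8 + 2*((3 + 0)*(5 - 1*4))**2 + 6*((3 + 0)*(5 - 1*4)))) = -2*(-8 + 2*(3*(5 - 4))**2 + 6*(3*(5 - 4)))*(136 + (-8 + 2*(3*(5 - 4))**2 + 6*(3*(5 - 4)))) = -2*(-8 + 2*(3*1)**2 + 6*(3*1))*(136 + (-8 + 2*(3*1)**2 + 6*(3*1))) = -2*(-8 + 2*3**2 + 6*3)*(136 + (-8 + 2*3**2 + 6*3)) = -2*(-8 + 2*9 + 18)*(136 + (-8 + 2*9 + 18)) = -2*(-8 + 18 + 18)*(136 + (-8 + 18 + 18)) = -2*28*(136 + 28) = -2*28*164 = -1*9184 = -9184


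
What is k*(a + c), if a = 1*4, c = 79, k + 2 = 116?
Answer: 9462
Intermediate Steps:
k = 114 (k = -2 + 116 = 114)
a = 4
k*(a + c) = 114*(4 + 79) = 114*83 = 9462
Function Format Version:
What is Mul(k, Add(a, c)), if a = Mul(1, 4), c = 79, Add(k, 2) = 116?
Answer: 9462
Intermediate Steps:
k = 114 (k = Add(-2, 116) = 114)
a = 4
Mul(k, Add(a, c)) = Mul(114, Add(4, 79)) = Mul(114, 83) = 9462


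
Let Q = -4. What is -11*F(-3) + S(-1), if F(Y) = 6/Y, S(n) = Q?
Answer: 18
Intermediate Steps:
S(n) = -4
-11*F(-3) + S(-1) = -66/(-3) - 4 = -66*(-1)/3 - 4 = -11*(-2) - 4 = 22 - 4 = 18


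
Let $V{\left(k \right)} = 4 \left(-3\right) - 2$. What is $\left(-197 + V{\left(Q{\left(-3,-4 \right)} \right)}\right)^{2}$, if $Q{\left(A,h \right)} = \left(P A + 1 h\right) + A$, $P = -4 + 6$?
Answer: $44521$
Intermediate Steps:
$P = 2$
$Q{\left(A,h \right)} = h + 3 A$ ($Q{\left(A,h \right)} = \left(2 A + 1 h\right) + A = \left(2 A + h\right) + A = \left(h + 2 A\right) + A = h + 3 A$)
$V{\left(k \right)} = -14$ ($V{\left(k \right)} = -12 - 2 = -14$)
$\left(-197 + V{\left(Q{\left(-3,-4 \right)} \right)}\right)^{2} = \left(-197 - 14\right)^{2} = \left(-211\right)^{2} = 44521$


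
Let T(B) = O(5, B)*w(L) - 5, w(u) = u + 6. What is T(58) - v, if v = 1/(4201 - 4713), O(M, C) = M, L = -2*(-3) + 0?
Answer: 28161/512 ≈ 55.002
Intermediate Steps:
L = 6 (L = 6 + 0 = 6)
w(u) = 6 + u
v = -1/512 (v = 1/(-512) = -1/512 ≈ -0.0019531)
T(B) = 55 (T(B) = 5*(6 + 6) - 5 = 5*12 - 5 = 60 - 5 = 55)
T(58) - v = 55 - 1*(-1/512) = 55 + 1/512 = 28161/512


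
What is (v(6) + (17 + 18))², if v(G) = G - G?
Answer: 1225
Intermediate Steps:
v(G) = 0
(v(6) + (17 + 18))² = (0 + (17 + 18))² = (0 + 35)² = 35² = 1225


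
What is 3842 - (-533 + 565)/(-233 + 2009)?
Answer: 426460/111 ≈ 3842.0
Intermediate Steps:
3842 - (-533 + 565)/(-233 + 2009) = 3842 - 32/1776 = 3842 - 1*2/111 = 3842 - 2/111 = 426460/111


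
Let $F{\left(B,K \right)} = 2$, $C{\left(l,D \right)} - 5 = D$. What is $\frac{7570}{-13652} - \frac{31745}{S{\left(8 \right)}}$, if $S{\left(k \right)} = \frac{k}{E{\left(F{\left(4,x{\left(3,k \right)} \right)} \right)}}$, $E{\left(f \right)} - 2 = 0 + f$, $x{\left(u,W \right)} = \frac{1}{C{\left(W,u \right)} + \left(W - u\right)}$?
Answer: $- \frac{54174735}{3413} \approx -15873.0$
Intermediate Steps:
$C{\left(l,D \right)} = 5 + D$
$x{\left(u,W \right)} = \frac{1}{5 + W}$ ($x{\left(u,W \right)} = \frac{1}{\left(5 + u\right) + \left(W - u\right)} = \frac{1}{5 + W}$)
$E{\left(f \right)} = 2 + f$ ($E{\left(f \right)} = 2 + \left(0 + f\right) = 2 + f$)
$S{\left(k \right)} = \frac{k}{4}$ ($S{\left(k \right)} = \frac{k}{2 + 2} = \frac{k}{4}$)
$\frac{7570}{-13652} - \frac{31745}{S{\left(8 \right)}} = \frac{7570}{-13652} - \frac{31745}{\frac{1}{4} \cdot 8} = 7570 \left(- \frac{1}{13652}\right) - \frac{31745}{2} = - \frac{3785}{6826} - \frac{31745}{2} = - \frac{54174735}{3413}$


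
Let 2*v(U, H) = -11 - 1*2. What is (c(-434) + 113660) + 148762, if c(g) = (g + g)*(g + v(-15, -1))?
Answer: 644776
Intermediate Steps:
v(U, H) = -13/2 (v(U, H) = (-11 - 1*2)/2 = (-11 - 2)/2 = (½)*(-13) = -13/2)
c(g) = 2*g*(-13/2 + g) (c(g) = (g + g)*(g - 13/2) = (2*g)*(-13/2 + g) = 2*g*(-13/2 + g))
(c(-434) + 113660) + 148762 = (-434*(-13 + 2*(-434)) + 113660) + 148762 = (-434*(-13 - 868) + 113660) + 148762 = (-434*(-881) + 113660) + 148762 = (382354 + 113660) + 148762 = 496014 + 148762 = 644776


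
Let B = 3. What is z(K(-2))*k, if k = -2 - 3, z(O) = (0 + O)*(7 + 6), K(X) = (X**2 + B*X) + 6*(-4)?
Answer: 1690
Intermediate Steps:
K(X) = -24 + X**2 + 3*X (K(X) = (X**2 + 3*X) + 6*(-4) = (X**2 + 3*X) - 24 = -24 + X**2 + 3*X)
z(O) = 13*O (z(O) = O*13 = 13*O)
k = -5
z(K(-2))*k = (13*(-24 + (-2)**2 + 3*(-2)))*(-5) = (13*(-24 + 4 - 6))*(-5) = (13*(-26))*(-5) = -338*(-5) = 1690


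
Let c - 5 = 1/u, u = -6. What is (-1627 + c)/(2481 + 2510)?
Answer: -9733/29946 ≈ -0.32502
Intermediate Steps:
c = 29/6 (c = 5 + 1/(-6) = 5 - ⅙ = 29/6 ≈ 4.8333)
(-1627 + c)/(2481 + 2510) = (-1627 + 29/6)/(2481 + 2510) = -9733/6/4991 = -9733/6*1/4991 = -9733/29946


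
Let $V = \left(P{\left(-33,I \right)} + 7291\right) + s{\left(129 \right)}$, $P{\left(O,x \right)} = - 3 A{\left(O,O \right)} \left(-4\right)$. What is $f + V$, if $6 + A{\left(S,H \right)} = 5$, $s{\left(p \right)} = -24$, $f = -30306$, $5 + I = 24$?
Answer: $-23051$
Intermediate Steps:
$I = 19$ ($I = -5 + 24 = 19$)
$A{\left(S,H \right)} = -1$ ($A{\left(S,H \right)} = -6 + 5 = -1$)
$P{\left(O,x \right)} = -12$ ($P{\left(O,x \right)} = \left(-3\right) \left(-1\right) \left(-4\right) = 3 \left(-4\right) = -12$)
$V = 7255$ ($V = \left(-12 + 7291\right) - 24 = 7279 - 24 = 7255$)
$f + V = -30306 + 7255 = -23051$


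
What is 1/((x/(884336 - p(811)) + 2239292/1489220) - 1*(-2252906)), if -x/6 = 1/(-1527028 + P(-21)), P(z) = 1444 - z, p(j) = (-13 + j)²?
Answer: 1233262469635170/2778426271832823438077 ≈ 4.4387e-7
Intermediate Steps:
x = 2/508521 (x = -6/(-1527028 + (1444 - 1*(-21))) = -6/(-1527028 + (1444 + 21)) = -6/(-1527028 + 1465) = -6/(-1525563) = -6*(-1/1525563) = 2/508521 ≈ 3.9330e-6)
1/((x/(884336 - p(811)) + 2239292/1489220) - 1*(-2252906)) = 1/((2/(508521*(884336 - (-13 + 811)²)) + 2239292/1489220) - 1*(-2252906)) = 1/((2/(508521*(884336 - 1*798²)) + 2239292*(1/1489220)) + 2252906) = 1/((2/(508521*(884336 - 1*636804)) + 559823/372305) + 2252906) = 1/((2/(508521*(884336 - 636804)) + 559823/372305) + 2252906) = 1/(((2/508521)/247532 + 559823/372305) + 2252906) = 1/(((2/508521)*(1/247532) + 559823/372305) + 2252906) = 1/((1/62937610086 + 559823/372305) + 2252906) = 1/(1854416931134057/1233262469635170 + 2252906) = 1/(2778426271832823438077/1233262469635170) = 1233262469635170/2778426271832823438077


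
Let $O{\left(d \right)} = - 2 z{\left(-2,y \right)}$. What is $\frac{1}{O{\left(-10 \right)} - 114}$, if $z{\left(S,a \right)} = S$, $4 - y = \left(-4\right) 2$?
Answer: $- \frac{1}{110} \approx -0.0090909$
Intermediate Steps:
$y = 12$ ($y = 4 - \left(-4\right) 2 = 4 - -8 = 4 + 8 = 12$)
$O{\left(d \right)} = 4$ ($O{\left(d \right)} = \left(-2\right) \left(-2\right) = 4$)
$\frac{1}{O{\left(-10 \right)} - 114} = \frac{1}{4 - 114} = \frac{1}{-110} = - \frac{1}{110}$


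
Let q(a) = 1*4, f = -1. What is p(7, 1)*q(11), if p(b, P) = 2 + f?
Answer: 4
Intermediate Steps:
p(b, P) = 1 (p(b, P) = 2 - 1 = 1)
q(a) = 4
p(7, 1)*q(11) = 1*4 = 4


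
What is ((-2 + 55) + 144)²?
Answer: 38809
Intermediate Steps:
((-2 + 55) + 144)² = (53 + 144)² = 197² = 38809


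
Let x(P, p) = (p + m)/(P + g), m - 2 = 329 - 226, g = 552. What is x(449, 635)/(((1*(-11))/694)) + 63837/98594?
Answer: -49931025433/1085618534 ≈ -45.993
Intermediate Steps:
m = 105 (m = 2 + (329 - 226) = 2 + 103 = 105)
x(P, p) = (105 + p)/(552 + P) (x(P, p) = (p + 105)/(P + 552) = (105 + p)/(552 + P))
x(449, 635)/(((1*(-11))/694)) + 63837/98594 = ((105 + 635)/(552 + 449))/(((1*(-11))/694)) + 63837/98594 = (740/1001)/(((1/694)*(-11))) + 63837*(1/98594) = ((1/1001)*740)/(-11/694) + 63837/98594 = (740/1001)*(-694/11) + 63837/98594 = -513560/11011 + 63837/98594 = -49931025433/1085618534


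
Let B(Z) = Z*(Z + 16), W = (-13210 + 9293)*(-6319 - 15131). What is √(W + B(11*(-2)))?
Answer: √84019782 ≈ 9166.2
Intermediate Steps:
W = 84019650 (W = -3917*(-21450) = 84019650)
B(Z) = Z*(16 + Z)
√(W + B(11*(-2))) = √(84019650 + (11*(-2))*(16 + 11*(-2))) = √(84019650 - 22*(16 - 22)) = √(84019650 - 22*(-6)) = √(84019650 + 132) = √84019782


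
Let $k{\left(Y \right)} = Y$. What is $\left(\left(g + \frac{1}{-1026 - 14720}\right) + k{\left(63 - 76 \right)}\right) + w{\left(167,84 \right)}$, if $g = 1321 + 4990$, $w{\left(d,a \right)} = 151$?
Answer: $\frac{101545953}{15746} \approx 6449.0$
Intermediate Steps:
$g = 6311$
$\left(\left(g + \frac{1}{-1026 - 14720}\right) + k{\left(63 - 76 \right)}\right) + w{\left(167,84 \right)} = \left(\left(6311 + \frac{1}{-1026 - 14720}\right) + \left(63 - 76\right)\right) + 151 = \left(\left(6311 + \frac{1}{-15746}\right) + \left(63 - 76\right)\right) + 151 = \left(\left(6311 - \frac{1}{15746}\right) - 13\right) + 151 = \left(\frac{99373005}{15746} - 13\right) + 151 = \frac{99168307}{15746} + 151 = \frac{101545953}{15746}$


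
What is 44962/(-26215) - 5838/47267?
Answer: -2278262024/1239104405 ≈ -1.8386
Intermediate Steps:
44962/(-26215) - 5838/47267 = 44962*(-1/26215) - 5838*1/47267 = -44962/26215 - 5838/47267 = -2278262024/1239104405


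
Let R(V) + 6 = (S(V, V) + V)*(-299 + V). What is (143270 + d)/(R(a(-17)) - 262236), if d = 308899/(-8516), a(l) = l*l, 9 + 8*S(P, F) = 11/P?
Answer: -352515963669/652495157818 ≈ -0.54026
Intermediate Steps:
S(P, F) = -9/8 + 11/(8*P) (S(P, F) = -9/8 + (11/P)/8 = -9/8 + 11/(8*P))
a(l) = l²
d = -308899/8516 (d = 308899*(-1/8516) = -308899/8516 ≈ -36.273)
R(V) = -6 + (-299 + V)*(V + (11 - 9*V)/(8*V)) (R(V) = -6 + ((11 - 9*V)/(8*V) + V)*(-299 + V) = -6 + (V + (11 - 9*V)/(8*V))*(-299 + V) = -6 + (-299 + V)*(V + (11 - 9*V)/(8*V)))
(143270 + d)/(R(a(-17)) - 262236) = (143270 - 308899/8516)/((1327/4 + ((-17)²)² - 3289/(8*((-17)²)) - 2401/8*(-17)²) - 262236) = 1219778421/(8516*((1327/4 + 289² - 3289/8/289 - 2401/8*289) - 262236)) = 1219778421/(8516*((1327/4 + 83521 - 3289/8*1/289 - 693889/8) - 262236)) = 1219778421/(8516*((1327/4 + 83521 - 3289/2312 - 693889/8) - 262236)) = 1219778421/(8516*(-1667413/578 - 262236)) = 1219778421/(8516*(-153239821/578)) = (1219778421/8516)*(-578/153239821) = -352515963669/652495157818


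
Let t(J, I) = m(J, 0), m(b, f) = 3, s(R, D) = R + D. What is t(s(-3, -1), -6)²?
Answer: 9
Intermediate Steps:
s(R, D) = D + R
t(J, I) = 3
t(s(-3, -1), -6)² = 3² = 9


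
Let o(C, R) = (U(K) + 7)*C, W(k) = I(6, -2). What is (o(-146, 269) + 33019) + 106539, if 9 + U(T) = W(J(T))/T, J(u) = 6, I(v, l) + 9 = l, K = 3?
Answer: 421156/3 ≈ 1.4039e+5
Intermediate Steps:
I(v, l) = -9 + l
W(k) = -11 (W(k) = -9 - 2 = -11)
U(T) = -9 - 11/T
o(C, R) = -17*C/3 (o(C, R) = ((-9 - 11/3) + 7)*C = (-38/3 + 7)*C = -17*C/3)
(o(-146, 269) + 33019) + 106539 = (-17/3*(-146) + 33019) + 106539 = (2482/3 + 33019) + 106539 = 101539/3 + 106539 = 421156/3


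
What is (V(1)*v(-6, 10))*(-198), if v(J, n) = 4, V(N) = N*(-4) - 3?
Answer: 5544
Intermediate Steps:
V(N) = -3 - 4*N (V(N) = -4*N - 3 = -3 - 4*N)
(V(1)*v(-6, 10))*(-198) = ((-3 - 4*1)*4)*(-198) = ((-3 - 4)*4)*(-198) = -7*4*(-198) = -28*(-198) = 5544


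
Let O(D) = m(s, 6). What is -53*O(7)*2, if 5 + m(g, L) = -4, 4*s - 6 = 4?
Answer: 954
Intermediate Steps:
s = 5/2 (s = 3/2 + (¼)*4 = 3/2 + 1 = 5/2 ≈ 2.5000)
m(g, L) = -9 (m(g, L) = -5 - 4 = -9)
O(D) = -9
-53*O(7)*2 = -53*(-9)*2 = 477*2 = 954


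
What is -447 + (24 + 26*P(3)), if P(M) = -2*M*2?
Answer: -735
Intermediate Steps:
P(M) = -4*M
-447 + (24 + 26*P(3)) = -447 + (24 + 26*(-4*3)) = -447 + (24 + 26*(-12)) = -447 + (24 - 312) = -447 - 288 = -735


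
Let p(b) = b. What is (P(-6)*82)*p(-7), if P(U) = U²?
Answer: -20664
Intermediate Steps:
(P(-6)*82)*p(-7) = ((-6)²*82)*(-7) = (36*82)*(-7) = 2952*(-7) = -20664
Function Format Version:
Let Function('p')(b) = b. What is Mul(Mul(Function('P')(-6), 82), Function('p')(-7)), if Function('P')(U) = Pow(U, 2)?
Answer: -20664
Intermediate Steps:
Mul(Mul(Function('P')(-6), 82), Function('p')(-7)) = Mul(Mul(Pow(-6, 2), 82), -7) = Mul(Mul(36, 82), -7) = Mul(2952, -7) = -20664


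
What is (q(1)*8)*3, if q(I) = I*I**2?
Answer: 24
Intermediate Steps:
q(I) = I**3
(q(1)*8)*3 = (1**3*8)*3 = (1*8)*3 = 8*3 = 24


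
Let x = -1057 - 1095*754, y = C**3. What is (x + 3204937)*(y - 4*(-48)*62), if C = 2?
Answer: 28329714000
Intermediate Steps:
y = 8 (y = 2**3 = 8)
x = -826687 (x = -1057 - 825630 = -826687)
(x + 3204937)*(y - 4*(-48)*62) = (-826687 + 3204937)*(8 - 4*(-48)*62) = 2378250*(8 + 192*62) = 2378250*(8 + 11904) = 2378250*11912 = 28329714000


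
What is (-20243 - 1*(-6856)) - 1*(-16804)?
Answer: 3417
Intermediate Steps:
(-20243 - 1*(-6856)) - 1*(-16804) = (-20243 + 6856) + 16804 = -13387 + 16804 = 3417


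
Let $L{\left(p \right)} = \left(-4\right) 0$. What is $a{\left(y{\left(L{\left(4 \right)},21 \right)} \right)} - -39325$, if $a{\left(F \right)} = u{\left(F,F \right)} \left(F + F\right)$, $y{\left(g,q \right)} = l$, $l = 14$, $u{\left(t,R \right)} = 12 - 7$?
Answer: $39465$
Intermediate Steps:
$u{\left(t,R \right)} = 5$
$L{\left(p \right)} = 0$
$y{\left(g,q \right)} = 14$
$a{\left(F \right)} = 10 F$ ($a{\left(F \right)} = 5 \left(F + F\right) = 5 \cdot 2 F = 10 F$)
$a{\left(y{\left(L{\left(4 \right)},21 \right)} \right)} - -39325 = 10 \cdot 14 - -39325 = 140 + 39325 = 39465$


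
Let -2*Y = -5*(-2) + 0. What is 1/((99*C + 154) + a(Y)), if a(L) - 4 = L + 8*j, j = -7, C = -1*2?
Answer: -1/101 ≈ -0.0099010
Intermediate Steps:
C = -2
Y = -5 (Y = -(-5*(-2) + 0)/2 = -(10 + 0)/2 = -½*10 = -5)
a(L) = -52 + L (a(L) = 4 + (L + 8*(-7)) = 4 + (L - 56) = 4 + (-56 + L) = -52 + L)
1/((99*C + 154) + a(Y)) = 1/((99*(-2) + 154) + (-52 - 5)) = 1/((-198 + 154) - 57) = 1/(-44 - 57) = 1/(-101) = -1/101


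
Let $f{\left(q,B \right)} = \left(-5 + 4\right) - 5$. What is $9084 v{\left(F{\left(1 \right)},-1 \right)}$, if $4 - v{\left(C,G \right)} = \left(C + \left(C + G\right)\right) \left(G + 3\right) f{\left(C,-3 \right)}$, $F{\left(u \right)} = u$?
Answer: $145344$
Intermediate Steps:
$f{\left(q,B \right)} = -6$ ($f{\left(q,B \right)} = -1 - 5 = -6$)
$v{\left(C,G \right)} = 4 + 6 \left(3 + G\right) \left(G + 2 C\right)$ ($v{\left(C,G \right)} = 4 - \left(C + \left(C + G\right)\right) \left(G + 3\right) \left(-6\right) = 4 - \left(G + 2 C\right) \left(3 + G\right) \left(-6\right) = 4 - \left(3 + G\right) \left(G + 2 C\right) \left(-6\right) = 4 - - 6 \left(3 + G\right) \left(G + 2 C\right) = 4 + 6 \left(3 + G\right) \left(G + 2 C\right)$)
$9084 v{\left(F{\left(1 \right)},-1 \right)} = 9084 \left(4 + 6 \left(-1\right)^{2} + 18 \left(-1\right) + 36 \cdot 1 + 12 \cdot 1 \left(-1\right)\right) = 9084 \left(4 + 6 \cdot 1 - 18 + 36 - 12\right) = 9084 \left(4 + 6 - 18 + 36 - 12\right) = 9084 \cdot 16 = 145344$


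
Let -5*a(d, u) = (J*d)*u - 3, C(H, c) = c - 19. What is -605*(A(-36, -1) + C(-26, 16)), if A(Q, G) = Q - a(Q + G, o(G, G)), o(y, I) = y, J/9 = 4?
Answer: -137214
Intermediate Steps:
J = 36 (J = 9*4 = 36)
C(H, c) = -19 + c
a(d, u) = ⅗ - 36*d*u/5 (a(d, u) = -((36*d)*u - 3)/5 = -(36*d*u - 3)/5 = -(-3 + 36*d*u)/5 = ⅗ - 36*d*u/5)
A(Q, G) = -⅗ + Q + 36*G*(G + Q)/5 (A(Q, G) = Q - (⅗ - 36*(Q + G)*G/5) = Q - (⅗ - 36*(G + Q)*G/5) = Q - (⅗ - 36*G*(G + Q)/5) = Q + (-⅗ + 36*G*(G + Q)/5) = -⅗ + Q + 36*G*(G + Q)/5)
-605*(A(-36, -1) + C(-26, 16)) = -605*((-⅗ - 36 + (36/5)*(-1)*(-1 - 36)) + (-19 + 16)) = -605*((-⅗ - 36 + (36/5)*(-1)*(-37)) - 3) = -605*((-⅗ - 36 + 1332/5) - 3) = -605*(1149/5 - 3) = -605*1134/5 = -137214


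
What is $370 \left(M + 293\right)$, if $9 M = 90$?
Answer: $112110$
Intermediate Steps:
$M = 10$ ($M = \frac{1}{9} \cdot 90 = 10$)
$370 \left(M + 293\right) = 370 \left(10 + 293\right) = 370 \cdot 303 = 112110$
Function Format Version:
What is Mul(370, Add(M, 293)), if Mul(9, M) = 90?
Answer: 112110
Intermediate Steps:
M = 10 (M = Mul(Rational(1, 9), 90) = 10)
Mul(370, Add(M, 293)) = Mul(370, Add(10, 293)) = Mul(370, 303) = 112110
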